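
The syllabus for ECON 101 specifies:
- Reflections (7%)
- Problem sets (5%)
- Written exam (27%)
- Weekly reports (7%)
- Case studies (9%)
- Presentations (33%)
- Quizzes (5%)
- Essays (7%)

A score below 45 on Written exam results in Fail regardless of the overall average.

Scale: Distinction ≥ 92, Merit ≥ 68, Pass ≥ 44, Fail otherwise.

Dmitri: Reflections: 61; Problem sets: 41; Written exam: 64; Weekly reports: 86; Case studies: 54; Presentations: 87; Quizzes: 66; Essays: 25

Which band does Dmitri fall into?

Merit

Written exam score 64 ≥ 45: minimum met.
Weighted total:
  Reflections 61 × 0.07 = 4.27
  Problem sets 41 × 0.05 = 2.05
  Written exam 64 × 0.27 = 17.28
  Weekly reports 86 × 0.07 = 6.02
  Case studies 54 × 0.09 = 4.86
  Presentations 87 × 0.33 = 28.71
  Quizzes 66 × 0.05 = 3.3
  Essays 25 × 0.07 = 1.75
Sum = 68.24
68.24 is ≥ 68 and < 92 → Merit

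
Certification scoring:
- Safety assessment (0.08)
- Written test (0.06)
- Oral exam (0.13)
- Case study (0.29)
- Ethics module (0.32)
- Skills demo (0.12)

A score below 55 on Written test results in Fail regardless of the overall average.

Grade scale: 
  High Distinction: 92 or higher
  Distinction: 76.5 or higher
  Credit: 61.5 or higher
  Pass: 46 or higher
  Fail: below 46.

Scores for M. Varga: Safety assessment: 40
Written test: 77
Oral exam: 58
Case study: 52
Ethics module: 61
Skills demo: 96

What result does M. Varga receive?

Pass

Written test score 77 ≥ 55: minimum met.
Weighted total:
  Safety assessment 40 × 0.08 = 3.2
  Written test 77 × 0.06 = 4.62
  Oral exam 58 × 0.13 = 7.54
  Case study 52 × 0.29 = 15.08
  Ethics module 61 × 0.32 = 19.52
  Skills demo 96 × 0.12 = 11.52
Sum = 61.48
61.48 is ≥ 46 and < 61.5 → Pass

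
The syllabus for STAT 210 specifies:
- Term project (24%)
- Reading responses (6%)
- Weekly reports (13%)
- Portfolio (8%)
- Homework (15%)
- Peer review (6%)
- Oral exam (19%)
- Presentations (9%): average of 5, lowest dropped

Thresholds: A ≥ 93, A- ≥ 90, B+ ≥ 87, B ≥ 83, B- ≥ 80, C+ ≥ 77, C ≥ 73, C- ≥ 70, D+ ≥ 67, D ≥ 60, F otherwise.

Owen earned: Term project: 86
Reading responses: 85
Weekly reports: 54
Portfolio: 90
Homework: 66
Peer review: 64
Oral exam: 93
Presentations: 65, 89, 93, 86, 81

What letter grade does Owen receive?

C+

Presentations: drop 65 → average of remaining 4 = 349/4 = 87.25
Weighted total:
  Term project 86 × 0.24 = 20.64
  Reading responses 85 × 0.06 = 5.1
  Weekly reports 54 × 0.13 = 7.02
  Portfolio 90 × 0.08 = 7.2
  Homework 66 × 0.15 = 9.9
  Peer review 64 × 0.06 = 3.84
  Oral exam 93 × 0.19 = 17.67
  Presentations 87.25 × 0.09 = 7.8525
Sum = 79.2225
79.2225 is ≥ 77 and < 80 → C+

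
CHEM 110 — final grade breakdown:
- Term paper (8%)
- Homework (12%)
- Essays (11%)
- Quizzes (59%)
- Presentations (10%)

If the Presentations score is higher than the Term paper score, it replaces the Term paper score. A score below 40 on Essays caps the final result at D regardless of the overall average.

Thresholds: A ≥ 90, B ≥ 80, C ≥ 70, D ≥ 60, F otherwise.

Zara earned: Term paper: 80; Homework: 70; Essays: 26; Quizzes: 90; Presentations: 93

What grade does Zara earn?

D

Presentations (93) > Term paper (80), so Term paper counts as 93.
Essays score 26 < 40: minimum not met.
Weighted total:
  Term paper 93 × 0.08 = 7.44
  Homework 70 × 0.12 = 8.4
  Essays 26 × 0.11 = 2.86
  Quizzes 90 × 0.59 = 53.1
  Presentations 93 × 0.1 = 9.3
Sum = 81.1
81.1 would be B; cap at D applies → D.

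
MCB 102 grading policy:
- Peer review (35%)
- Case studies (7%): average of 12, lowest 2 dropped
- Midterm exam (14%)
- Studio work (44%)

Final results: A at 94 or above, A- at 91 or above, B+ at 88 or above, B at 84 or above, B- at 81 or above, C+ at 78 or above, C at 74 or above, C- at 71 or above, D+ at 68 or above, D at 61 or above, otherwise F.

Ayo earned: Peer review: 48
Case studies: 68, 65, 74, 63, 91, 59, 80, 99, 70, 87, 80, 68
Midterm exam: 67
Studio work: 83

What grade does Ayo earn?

Case studies: drop 59, 63 → average of remaining 10 = 782/10 = 78.2
Weighted total:
  Peer review 48 × 0.35 = 16.8
  Case studies 78.2 × 0.07 = 5.474
  Midterm exam 67 × 0.14 = 9.38
  Studio work 83 × 0.44 = 36.52
Sum = 68.174
68.174 is ≥ 68 and < 71 → D+

D+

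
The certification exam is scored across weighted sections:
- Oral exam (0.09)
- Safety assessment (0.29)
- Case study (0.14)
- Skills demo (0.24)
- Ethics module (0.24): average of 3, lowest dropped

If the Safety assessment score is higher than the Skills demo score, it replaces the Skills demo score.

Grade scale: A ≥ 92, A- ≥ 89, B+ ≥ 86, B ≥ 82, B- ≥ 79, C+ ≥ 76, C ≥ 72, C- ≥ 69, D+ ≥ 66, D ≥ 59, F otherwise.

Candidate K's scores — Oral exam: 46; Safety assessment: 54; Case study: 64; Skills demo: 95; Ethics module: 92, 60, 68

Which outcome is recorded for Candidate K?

Ethics module: drop 60 → average of remaining 2 = 160/2 = 80
Safety assessment (54) ≤ Skills demo (95), so Skills demo stays at 95.
Weighted total:
  Oral exam 46 × 0.09 = 4.14
  Safety assessment 54 × 0.29 = 15.66
  Case study 64 × 0.14 = 8.96
  Skills demo 95 × 0.24 = 22.8
  Ethics module 80 × 0.24 = 19.2
Sum = 70.76
70.76 is ≥ 69 and < 72 → C-

C-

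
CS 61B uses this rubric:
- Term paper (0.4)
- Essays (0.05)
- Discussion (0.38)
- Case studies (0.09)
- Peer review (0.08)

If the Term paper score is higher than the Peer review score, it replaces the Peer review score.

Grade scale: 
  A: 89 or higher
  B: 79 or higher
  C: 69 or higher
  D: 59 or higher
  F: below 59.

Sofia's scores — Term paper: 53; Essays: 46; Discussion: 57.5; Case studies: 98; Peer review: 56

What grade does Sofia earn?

F

Term paper (53) ≤ Peer review (56), so Peer review stays at 56.
Weighted total:
  Term paper 53 × 0.4 = 21.2
  Essays 46 × 0.05 = 2.3
  Discussion 57.5 × 0.38 = 21.85
  Case studies 98 × 0.09 = 8.82
  Peer review 56 × 0.08 = 4.48
Sum = 58.65
58.65 < 59 → F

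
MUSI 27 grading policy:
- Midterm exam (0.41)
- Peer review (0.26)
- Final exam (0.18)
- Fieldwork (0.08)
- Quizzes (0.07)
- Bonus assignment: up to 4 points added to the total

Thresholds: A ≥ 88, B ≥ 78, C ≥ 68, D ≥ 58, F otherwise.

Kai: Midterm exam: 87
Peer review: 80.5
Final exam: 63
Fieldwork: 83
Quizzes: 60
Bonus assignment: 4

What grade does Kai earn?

Weighted total:
  Midterm exam 87 × 0.41 = 35.67
  Peer review 80.5 × 0.26 = 20.93
  Final exam 63 × 0.18 = 11.34
  Fieldwork 83 × 0.08 = 6.64
  Quizzes 60 × 0.07 = 4.2
Sum = 78.78
Bonus assignment: 78.78 + 4 = 82.78
82.78 is ≥ 78 and < 88 → B

B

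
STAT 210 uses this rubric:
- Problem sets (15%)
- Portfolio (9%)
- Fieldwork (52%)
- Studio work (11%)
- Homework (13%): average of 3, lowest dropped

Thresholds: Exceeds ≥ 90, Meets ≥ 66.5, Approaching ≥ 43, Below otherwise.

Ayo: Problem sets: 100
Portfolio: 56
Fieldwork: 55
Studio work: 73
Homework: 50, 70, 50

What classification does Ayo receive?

Approaching

Homework: drop 50 → average of remaining 2 = 120/2 = 60
Weighted total:
  Problem sets 100 × 0.15 = 15
  Portfolio 56 × 0.09 = 5.04
  Fieldwork 55 × 0.52 = 28.6
  Studio work 73 × 0.11 = 8.03
  Homework 60 × 0.13 = 7.8
Sum = 64.47
64.47 is ≥ 43 and < 66.5 → Approaching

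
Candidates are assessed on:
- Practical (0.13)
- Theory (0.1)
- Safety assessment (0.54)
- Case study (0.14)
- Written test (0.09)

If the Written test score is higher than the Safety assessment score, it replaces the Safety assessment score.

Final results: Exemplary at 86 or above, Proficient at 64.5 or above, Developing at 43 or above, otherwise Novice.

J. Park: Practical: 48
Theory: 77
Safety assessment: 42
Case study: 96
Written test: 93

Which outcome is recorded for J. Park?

Proficient

Written test (93) > Safety assessment (42), so Safety assessment counts as 93.
Weighted total:
  Practical 48 × 0.13 = 6.24
  Theory 77 × 0.1 = 7.7
  Safety assessment 93 × 0.54 = 50.22
  Case study 96 × 0.14 = 13.44
  Written test 93 × 0.09 = 8.37
Sum = 85.97
85.97 is ≥ 64.5 and < 86 → Proficient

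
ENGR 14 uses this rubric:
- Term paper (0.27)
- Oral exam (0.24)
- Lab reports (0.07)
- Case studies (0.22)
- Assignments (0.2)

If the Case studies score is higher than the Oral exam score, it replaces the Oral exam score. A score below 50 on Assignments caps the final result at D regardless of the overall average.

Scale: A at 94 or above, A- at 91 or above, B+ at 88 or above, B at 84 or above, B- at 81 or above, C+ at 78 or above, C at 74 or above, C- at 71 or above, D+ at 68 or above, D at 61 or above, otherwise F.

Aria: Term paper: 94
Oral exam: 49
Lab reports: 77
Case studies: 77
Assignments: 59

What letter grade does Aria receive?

Case studies (77) > Oral exam (49), so Oral exam counts as 77.
Assignments score 59 ≥ 50: minimum met.
Weighted total:
  Term paper 94 × 0.27 = 25.38
  Oral exam 77 × 0.24 = 18.48
  Lab reports 77 × 0.07 = 5.39
  Case studies 77 × 0.22 = 16.94
  Assignments 59 × 0.2 = 11.8
Sum = 77.99
77.99 is ≥ 74 and < 78 → C

C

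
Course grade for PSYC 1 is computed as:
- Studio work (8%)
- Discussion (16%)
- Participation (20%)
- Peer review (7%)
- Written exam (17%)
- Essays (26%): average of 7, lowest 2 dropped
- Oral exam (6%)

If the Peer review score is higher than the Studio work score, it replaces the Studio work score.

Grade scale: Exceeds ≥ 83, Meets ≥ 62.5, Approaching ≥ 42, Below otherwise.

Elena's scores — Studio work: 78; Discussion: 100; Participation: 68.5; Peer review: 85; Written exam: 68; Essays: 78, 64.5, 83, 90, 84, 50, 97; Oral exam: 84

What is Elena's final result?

Essays: drop 50, 64.5 → average of remaining 5 = 432/5 = 86.4
Peer review (85) > Studio work (78), so Studio work counts as 85.
Weighted total:
  Studio work 85 × 0.08 = 6.8
  Discussion 100 × 0.16 = 16
  Participation 68.5 × 0.2 = 13.7
  Peer review 85 × 0.07 = 5.95
  Written exam 68 × 0.17 = 11.56
  Essays 86.4 × 0.26 = 22.464
  Oral exam 84 × 0.06 = 5.04
Sum = 81.514
81.514 is ≥ 62.5 and < 83 → Meets

Meets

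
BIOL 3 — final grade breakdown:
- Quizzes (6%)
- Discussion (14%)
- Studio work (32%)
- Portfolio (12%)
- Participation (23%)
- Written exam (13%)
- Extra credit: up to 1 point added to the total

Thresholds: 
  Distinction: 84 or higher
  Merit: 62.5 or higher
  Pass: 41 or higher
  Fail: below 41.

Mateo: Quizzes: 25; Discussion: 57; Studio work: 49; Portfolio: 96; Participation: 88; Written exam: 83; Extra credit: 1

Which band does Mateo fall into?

Merit

Weighted total:
  Quizzes 25 × 0.06 = 1.5
  Discussion 57 × 0.14 = 7.98
  Studio work 49 × 0.32 = 15.68
  Portfolio 96 × 0.12 = 11.52
  Participation 88 × 0.23 = 20.24
  Written exam 83 × 0.13 = 10.79
Sum = 67.71
Extra credit: 67.71 + 1 = 68.71
68.71 is ≥ 62.5 and < 84 → Merit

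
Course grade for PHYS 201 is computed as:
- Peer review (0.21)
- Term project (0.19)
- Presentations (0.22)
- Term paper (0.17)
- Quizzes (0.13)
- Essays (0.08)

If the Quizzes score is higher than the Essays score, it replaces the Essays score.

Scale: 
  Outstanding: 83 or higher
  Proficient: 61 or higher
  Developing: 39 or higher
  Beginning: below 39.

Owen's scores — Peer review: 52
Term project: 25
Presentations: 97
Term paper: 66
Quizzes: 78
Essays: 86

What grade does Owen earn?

Quizzes (78) ≤ Essays (86), so Essays stays at 86.
Weighted total:
  Peer review 52 × 0.21 = 10.92
  Term project 25 × 0.19 = 4.75
  Presentations 97 × 0.22 = 21.34
  Term paper 66 × 0.17 = 11.22
  Quizzes 78 × 0.13 = 10.14
  Essays 86 × 0.08 = 6.88
Sum = 65.25
65.25 is ≥ 61 and < 83 → Proficient

Proficient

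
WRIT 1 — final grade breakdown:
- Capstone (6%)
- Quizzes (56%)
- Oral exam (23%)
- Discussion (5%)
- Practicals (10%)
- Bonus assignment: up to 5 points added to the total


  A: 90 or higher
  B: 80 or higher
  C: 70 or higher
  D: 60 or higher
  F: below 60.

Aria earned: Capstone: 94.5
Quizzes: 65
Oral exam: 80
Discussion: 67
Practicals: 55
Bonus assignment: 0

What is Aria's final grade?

Weighted total:
  Capstone 94.5 × 0.06 = 5.67
  Quizzes 65 × 0.56 = 36.4
  Oral exam 80 × 0.23 = 18.4
  Discussion 67 × 0.05 = 3.35
  Practicals 55 × 0.1 = 5.5
Sum = 69.32
Bonus assignment: 69.32 + 0 = 69.32
69.32 is ≥ 60 and < 70 → D

D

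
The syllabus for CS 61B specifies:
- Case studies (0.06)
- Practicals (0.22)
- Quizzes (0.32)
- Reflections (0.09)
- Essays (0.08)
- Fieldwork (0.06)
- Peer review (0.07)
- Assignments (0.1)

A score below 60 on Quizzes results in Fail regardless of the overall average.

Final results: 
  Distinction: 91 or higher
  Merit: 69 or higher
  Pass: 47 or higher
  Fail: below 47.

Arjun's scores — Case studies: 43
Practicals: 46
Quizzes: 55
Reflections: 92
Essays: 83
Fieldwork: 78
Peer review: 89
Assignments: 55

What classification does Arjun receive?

Fail

Quizzes score 55 < 60: minimum not met.
Weighted total:
  Case studies 43 × 0.06 = 2.58
  Practicals 46 × 0.22 = 10.12
  Quizzes 55 × 0.32 = 17.6
  Reflections 92 × 0.09 = 8.28
  Essays 83 × 0.08 = 6.64
  Fieldwork 78 × 0.06 = 4.68
  Peer review 89 × 0.07 = 6.23
  Assignments 55 × 0.1 = 5.5
Sum = 61.63
Because the Quizzes minimum was not met, the result is Fail.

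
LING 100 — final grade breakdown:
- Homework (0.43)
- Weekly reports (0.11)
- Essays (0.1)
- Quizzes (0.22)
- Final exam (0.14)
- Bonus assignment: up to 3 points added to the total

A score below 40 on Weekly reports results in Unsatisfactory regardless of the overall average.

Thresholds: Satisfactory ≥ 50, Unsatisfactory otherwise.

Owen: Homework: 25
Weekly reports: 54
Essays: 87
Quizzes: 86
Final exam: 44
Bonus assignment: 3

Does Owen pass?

Weekly reports score 54 ≥ 40: minimum met.
Weighted total:
  Homework 25 × 0.43 = 10.75
  Weekly reports 54 × 0.11 = 5.94
  Essays 87 × 0.1 = 8.7
  Quizzes 86 × 0.22 = 18.92
  Final exam 44 × 0.14 = 6.16
Sum = 50.47
Bonus assignment: 50.47 + 3 = 53.47
53.47 ≥ 50 → Satisfactory

Satisfactory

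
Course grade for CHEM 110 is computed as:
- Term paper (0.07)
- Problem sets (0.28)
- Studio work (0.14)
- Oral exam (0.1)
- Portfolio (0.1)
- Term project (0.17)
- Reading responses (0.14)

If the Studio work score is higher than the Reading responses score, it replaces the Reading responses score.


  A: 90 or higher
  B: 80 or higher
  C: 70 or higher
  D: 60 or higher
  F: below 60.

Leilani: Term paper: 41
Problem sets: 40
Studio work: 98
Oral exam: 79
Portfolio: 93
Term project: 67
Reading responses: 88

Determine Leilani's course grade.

Studio work (98) > Reading responses (88), so Reading responses counts as 98.
Weighted total:
  Term paper 41 × 0.07 = 2.87
  Problem sets 40 × 0.28 = 11.2
  Studio work 98 × 0.14 = 13.72
  Oral exam 79 × 0.1 = 7.9
  Portfolio 93 × 0.1 = 9.3
  Term project 67 × 0.17 = 11.39
  Reading responses 98 × 0.14 = 13.72
Sum = 70.1
70.1 is ≥ 70 and < 80 → C

C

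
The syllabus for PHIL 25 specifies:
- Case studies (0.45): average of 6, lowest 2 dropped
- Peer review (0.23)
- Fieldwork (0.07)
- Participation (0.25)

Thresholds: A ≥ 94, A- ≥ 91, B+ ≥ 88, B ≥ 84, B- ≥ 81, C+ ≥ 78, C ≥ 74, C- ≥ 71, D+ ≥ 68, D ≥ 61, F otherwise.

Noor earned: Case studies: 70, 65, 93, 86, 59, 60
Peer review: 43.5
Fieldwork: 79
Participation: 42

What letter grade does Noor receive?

D

Case studies: drop 59, 60 → average of remaining 4 = 314/4 = 78.5
Weighted total:
  Case studies 78.5 × 0.45 = 35.325
  Peer review 43.5 × 0.23 = 10.005
  Fieldwork 79 × 0.07 = 5.53
  Participation 42 × 0.25 = 10.5
Sum = 61.36
61.36 is ≥ 61 and < 68 → D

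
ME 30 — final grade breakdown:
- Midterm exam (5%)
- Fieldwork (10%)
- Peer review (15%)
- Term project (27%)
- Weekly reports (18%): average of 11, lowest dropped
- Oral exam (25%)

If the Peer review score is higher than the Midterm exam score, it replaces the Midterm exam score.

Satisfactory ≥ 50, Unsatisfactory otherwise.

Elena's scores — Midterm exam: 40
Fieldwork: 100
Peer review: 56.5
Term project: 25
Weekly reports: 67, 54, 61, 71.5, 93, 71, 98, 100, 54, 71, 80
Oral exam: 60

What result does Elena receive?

Satisfactory

Weekly reports: drop 54 → average of remaining 10 = 766.5/10 = 76.65
Peer review (56.5) > Midterm exam (40), so Midterm exam counts as 56.5.
Weighted total:
  Midterm exam 56.5 × 0.05 = 2.825
  Fieldwork 100 × 0.1 = 10
  Peer review 56.5 × 0.15 = 8.475
  Term project 25 × 0.27 = 6.75
  Weekly reports 76.65 × 0.18 = 13.797
  Oral exam 60 × 0.25 = 15
Sum = 56.847
56.847 ≥ 50 → Satisfactory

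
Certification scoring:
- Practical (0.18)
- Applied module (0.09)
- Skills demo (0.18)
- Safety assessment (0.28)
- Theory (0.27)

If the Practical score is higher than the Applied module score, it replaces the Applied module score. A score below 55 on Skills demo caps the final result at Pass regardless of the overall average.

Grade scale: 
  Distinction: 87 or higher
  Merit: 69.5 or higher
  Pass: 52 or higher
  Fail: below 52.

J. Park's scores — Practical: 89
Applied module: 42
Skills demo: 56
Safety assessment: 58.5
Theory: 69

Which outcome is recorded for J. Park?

Practical (89) > Applied module (42), so Applied module counts as 89.
Skills demo score 56 ≥ 55: minimum met.
Weighted total:
  Practical 89 × 0.18 = 16.02
  Applied module 89 × 0.09 = 8.01
  Skills demo 56 × 0.18 = 10.08
  Safety assessment 58.5 × 0.28 = 16.38
  Theory 69 × 0.27 = 18.63
Sum = 69.12
69.12 is ≥ 52 and < 69.5 → Pass

Pass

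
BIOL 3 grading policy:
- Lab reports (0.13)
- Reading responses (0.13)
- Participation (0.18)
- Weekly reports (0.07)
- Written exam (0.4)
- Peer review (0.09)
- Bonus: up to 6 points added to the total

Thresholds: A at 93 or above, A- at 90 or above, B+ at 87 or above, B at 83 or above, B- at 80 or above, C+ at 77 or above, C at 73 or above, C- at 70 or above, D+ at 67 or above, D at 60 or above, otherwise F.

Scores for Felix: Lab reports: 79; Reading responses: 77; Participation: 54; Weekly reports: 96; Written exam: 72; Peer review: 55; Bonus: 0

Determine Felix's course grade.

C-

Weighted total:
  Lab reports 79 × 0.13 = 10.27
  Reading responses 77 × 0.13 = 10.01
  Participation 54 × 0.18 = 9.72
  Weekly reports 96 × 0.07 = 6.72
  Written exam 72 × 0.4 = 28.8
  Peer review 55 × 0.09 = 4.95
Sum = 70.47
Bonus: 70.47 + 0 = 70.47
70.47 is ≥ 70 and < 73 → C-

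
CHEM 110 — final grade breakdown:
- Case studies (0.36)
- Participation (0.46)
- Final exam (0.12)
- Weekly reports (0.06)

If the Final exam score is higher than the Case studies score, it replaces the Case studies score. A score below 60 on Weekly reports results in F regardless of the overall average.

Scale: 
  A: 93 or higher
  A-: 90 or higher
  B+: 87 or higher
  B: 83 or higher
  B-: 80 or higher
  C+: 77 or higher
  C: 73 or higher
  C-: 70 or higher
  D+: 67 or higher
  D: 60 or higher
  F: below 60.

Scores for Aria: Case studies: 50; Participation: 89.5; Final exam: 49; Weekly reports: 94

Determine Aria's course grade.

C-

Final exam (49) ≤ Case studies (50), so Case studies stays at 50.
Weekly reports score 94 ≥ 60: minimum met.
Weighted total:
  Case studies 50 × 0.36 = 18
  Participation 89.5 × 0.46 = 41.17
  Final exam 49 × 0.12 = 5.88
  Weekly reports 94 × 0.06 = 5.64
Sum = 70.69
70.69 is ≥ 70 and < 73 → C-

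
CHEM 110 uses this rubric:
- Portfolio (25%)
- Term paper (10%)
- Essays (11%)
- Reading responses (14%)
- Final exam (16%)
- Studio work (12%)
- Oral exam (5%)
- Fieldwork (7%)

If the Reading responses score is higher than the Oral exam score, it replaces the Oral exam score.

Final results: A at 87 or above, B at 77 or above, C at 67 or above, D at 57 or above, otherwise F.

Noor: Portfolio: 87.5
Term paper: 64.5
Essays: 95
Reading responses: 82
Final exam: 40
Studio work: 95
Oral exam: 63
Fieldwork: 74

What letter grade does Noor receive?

Reading responses (82) > Oral exam (63), so Oral exam counts as 82.
Weighted total:
  Portfolio 87.5 × 0.25 = 21.875
  Term paper 64.5 × 0.1 = 6.45
  Essays 95 × 0.11 = 10.45
  Reading responses 82 × 0.14 = 11.48
  Final exam 40 × 0.16 = 6.4
  Studio work 95 × 0.12 = 11.4
  Oral exam 82 × 0.05 = 4.1
  Fieldwork 74 × 0.07 = 5.18
Sum = 77.335
77.335 is ≥ 77 and < 87 → B

B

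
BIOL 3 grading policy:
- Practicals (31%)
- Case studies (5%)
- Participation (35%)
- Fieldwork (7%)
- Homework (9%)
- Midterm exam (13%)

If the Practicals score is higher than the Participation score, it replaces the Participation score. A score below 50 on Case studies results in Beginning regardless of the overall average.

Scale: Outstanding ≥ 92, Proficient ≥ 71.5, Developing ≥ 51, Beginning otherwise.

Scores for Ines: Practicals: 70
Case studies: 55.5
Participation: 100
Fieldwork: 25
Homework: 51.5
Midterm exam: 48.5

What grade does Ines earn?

Proficient

Practicals (70) ≤ Participation (100), so Participation stays at 100.
Case studies score 55.5 ≥ 50: minimum met.
Weighted total:
  Practicals 70 × 0.31 = 21.7
  Case studies 55.5 × 0.05 = 2.775
  Participation 100 × 0.35 = 35
  Fieldwork 25 × 0.07 = 1.75
  Homework 51.5 × 0.09 = 4.635
  Midterm exam 48.5 × 0.13 = 6.305
Sum = 72.165
72.165 is ≥ 71.5 and < 92 → Proficient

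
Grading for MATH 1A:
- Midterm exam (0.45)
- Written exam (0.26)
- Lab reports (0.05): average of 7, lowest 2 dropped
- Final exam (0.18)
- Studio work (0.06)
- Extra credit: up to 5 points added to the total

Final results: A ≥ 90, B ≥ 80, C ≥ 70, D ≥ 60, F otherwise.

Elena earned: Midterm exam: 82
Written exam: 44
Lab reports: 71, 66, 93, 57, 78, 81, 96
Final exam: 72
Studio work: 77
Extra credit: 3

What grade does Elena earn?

Lab reports: drop 57, 66 → average of remaining 5 = 419/5 = 83.8
Weighted total:
  Midterm exam 82 × 0.45 = 36.9
  Written exam 44 × 0.26 = 11.44
  Lab reports 83.8 × 0.05 = 4.19
  Final exam 72 × 0.18 = 12.96
  Studio work 77 × 0.06 = 4.62
Sum = 70.11
Extra credit: 70.11 + 3 = 73.11
73.11 is ≥ 70 and < 80 → C

C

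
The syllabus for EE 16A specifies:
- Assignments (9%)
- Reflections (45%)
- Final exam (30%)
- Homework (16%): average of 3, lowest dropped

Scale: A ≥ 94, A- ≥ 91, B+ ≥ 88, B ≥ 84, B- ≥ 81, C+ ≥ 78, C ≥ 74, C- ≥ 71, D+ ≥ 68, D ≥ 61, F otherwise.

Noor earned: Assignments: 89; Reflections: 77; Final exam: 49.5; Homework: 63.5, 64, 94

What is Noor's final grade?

Homework: drop 63.5 → average of remaining 2 = 158/2 = 79
Weighted total:
  Assignments 89 × 0.09 = 8.01
  Reflections 77 × 0.45 = 34.65
  Final exam 49.5 × 0.3 = 14.85
  Homework 79 × 0.16 = 12.64
Sum = 70.15
70.15 is ≥ 68 and < 71 → D+

D+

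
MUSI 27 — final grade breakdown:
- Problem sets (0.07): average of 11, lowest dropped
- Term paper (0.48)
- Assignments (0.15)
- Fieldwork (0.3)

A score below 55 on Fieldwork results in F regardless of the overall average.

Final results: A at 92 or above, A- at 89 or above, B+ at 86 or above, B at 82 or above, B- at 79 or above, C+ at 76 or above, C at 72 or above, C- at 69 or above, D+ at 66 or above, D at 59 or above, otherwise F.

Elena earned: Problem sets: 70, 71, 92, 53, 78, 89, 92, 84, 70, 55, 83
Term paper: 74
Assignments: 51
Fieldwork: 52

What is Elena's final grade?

F

Problem sets: drop 53 → average of remaining 10 = 784/10 = 78.4
Fieldwork score 52 < 55: minimum not met.
Weighted total:
  Problem sets 78.4 × 0.07 = 5.488
  Term paper 74 × 0.48 = 35.52
  Assignments 51 × 0.15 = 7.65
  Fieldwork 52 × 0.3 = 15.6
Sum = 64.258
Because the Fieldwork minimum was not met, the result is F.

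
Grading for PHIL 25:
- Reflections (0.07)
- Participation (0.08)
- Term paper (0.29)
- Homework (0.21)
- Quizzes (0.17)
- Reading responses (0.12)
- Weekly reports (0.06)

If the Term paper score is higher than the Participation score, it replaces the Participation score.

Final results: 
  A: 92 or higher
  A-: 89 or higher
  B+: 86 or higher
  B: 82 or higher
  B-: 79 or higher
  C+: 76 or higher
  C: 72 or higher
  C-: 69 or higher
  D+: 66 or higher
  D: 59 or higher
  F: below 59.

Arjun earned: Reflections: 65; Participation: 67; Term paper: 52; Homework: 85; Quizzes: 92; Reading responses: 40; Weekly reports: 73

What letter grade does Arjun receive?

D+

Term paper (52) ≤ Participation (67), so Participation stays at 67.
Weighted total:
  Reflections 65 × 0.07 = 4.55
  Participation 67 × 0.08 = 5.36
  Term paper 52 × 0.29 = 15.08
  Homework 85 × 0.21 = 17.85
  Quizzes 92 × 0.17 = 15.64
  Reading responses 40 × 0.12 = 4.8
  Weekly reports 73 × 0.06 = 4.38
Sum = 67.66
67.66 is ≥ 66 and < 69 → D+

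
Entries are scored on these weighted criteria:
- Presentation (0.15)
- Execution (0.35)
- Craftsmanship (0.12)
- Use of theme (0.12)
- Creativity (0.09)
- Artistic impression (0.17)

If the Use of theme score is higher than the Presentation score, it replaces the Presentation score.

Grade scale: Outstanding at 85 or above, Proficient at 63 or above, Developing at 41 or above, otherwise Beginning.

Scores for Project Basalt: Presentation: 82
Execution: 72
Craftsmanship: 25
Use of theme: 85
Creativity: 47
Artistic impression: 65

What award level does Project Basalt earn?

Use of theme (85) > Presentation (82), so Presentation counts as 85.
Weighted total:
  Presentation 85 × 0.15 = 12.75
  Execution 72 × 0.35 = 25.2
  Craftsmanship 25 × 0.12 = 3
  Use of theme 85 × 0.12 = 10.2
  Creativity 47 × 0.09 = 4.23
  Artistic impression 65 × 0.17 = 11.05
Sum = 66.43
66.43 is ≥ 63 and < 85 → Proficient

Proficient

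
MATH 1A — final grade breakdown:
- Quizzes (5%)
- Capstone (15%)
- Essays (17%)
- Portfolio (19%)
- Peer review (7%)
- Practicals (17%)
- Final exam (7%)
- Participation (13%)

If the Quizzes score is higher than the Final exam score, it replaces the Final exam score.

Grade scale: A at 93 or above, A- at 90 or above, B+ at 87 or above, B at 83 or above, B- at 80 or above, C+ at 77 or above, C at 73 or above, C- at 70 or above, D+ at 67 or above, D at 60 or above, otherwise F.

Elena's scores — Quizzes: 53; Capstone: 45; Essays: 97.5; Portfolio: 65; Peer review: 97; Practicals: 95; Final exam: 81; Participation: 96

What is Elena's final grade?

Quizzes (53) ≤ Final exam (81), so Final exam stays at 81.
Weighted total:
  Quizzes 53 × 0.05 = 2.65
  Capstone 45 × 0.15 = 6.75
  Essays 97.5 × 0.17 = 16.575
  Portfolio 65 × 0.19 = 12.35
  Peer review 97 × 0.07 = 6.79
  Practicals 95 × 0.17 = 16.15
  Final exam 81 × 0.07 = 5.67
  Participation 96 × 0.13 = 12.48
Sum = 79.415
79.415 is ≥ 77 and < 80 → C+

C+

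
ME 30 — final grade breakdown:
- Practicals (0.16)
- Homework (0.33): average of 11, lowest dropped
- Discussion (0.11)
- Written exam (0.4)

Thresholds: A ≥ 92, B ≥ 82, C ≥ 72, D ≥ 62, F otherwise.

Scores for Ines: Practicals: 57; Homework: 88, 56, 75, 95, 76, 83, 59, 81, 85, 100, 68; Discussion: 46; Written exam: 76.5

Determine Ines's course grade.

D

Homework: drop 56 → average of remaining 10 = 810/10 = 81
Weighted total:
  Practicals 57 × 0.16 = 9.12
  Homework 81 × 0.33 = 26.73
  Discussion 46 × 0.11 = 5.06
  Written exam 76.5 × 0.4 = 30.6
Sum = 71.51
71.51 is ≥ 62 and < 72 → D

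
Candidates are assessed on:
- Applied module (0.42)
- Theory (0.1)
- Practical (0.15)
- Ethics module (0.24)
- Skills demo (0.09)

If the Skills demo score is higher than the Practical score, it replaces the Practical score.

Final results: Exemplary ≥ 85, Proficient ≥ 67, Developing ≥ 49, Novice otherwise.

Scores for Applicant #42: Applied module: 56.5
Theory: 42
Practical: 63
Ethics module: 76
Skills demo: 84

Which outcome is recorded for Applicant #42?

Skills demo (84) > Practical (63), so Practical counts as 84.
Weighted total:
  Applied module 56.5 × 0.42 = 23.73
  Theory 42 × 0.1 = 4.2
  Practical 84 × 0.15 = 12.6
  Ethics module 76 × 0.24 = 18.24
  Skills demo 84 × 0.09 = 7.56
Sum = 66.33
66.33 is ≥ 49 and < 67 → Developing

Developing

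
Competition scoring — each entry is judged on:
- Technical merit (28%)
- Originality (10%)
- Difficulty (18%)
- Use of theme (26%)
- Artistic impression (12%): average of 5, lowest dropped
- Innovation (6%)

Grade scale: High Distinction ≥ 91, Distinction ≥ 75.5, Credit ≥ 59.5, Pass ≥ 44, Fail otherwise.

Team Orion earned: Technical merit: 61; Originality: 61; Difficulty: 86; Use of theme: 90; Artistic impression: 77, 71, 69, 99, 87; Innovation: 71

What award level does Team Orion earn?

Distinction

Artistic impression: drop 69 → average of remaining 4 = 334/4 = 83.5
Weighted total:
  Technical merit 61 × 0.28 = 17.08
  Originality 61 × 0.1 = 6.1
  Difficulty 86 × 0.18 = 15.48
  Use of theme 90 × 0.26 = 23.4
  Artistic impression 83.5 × 0.12 = 10.02
  Innovation 71 × 0.06 = 4.26
Sum = 76.34
76.34 is ≥ 75.5 and < 91 → Distinction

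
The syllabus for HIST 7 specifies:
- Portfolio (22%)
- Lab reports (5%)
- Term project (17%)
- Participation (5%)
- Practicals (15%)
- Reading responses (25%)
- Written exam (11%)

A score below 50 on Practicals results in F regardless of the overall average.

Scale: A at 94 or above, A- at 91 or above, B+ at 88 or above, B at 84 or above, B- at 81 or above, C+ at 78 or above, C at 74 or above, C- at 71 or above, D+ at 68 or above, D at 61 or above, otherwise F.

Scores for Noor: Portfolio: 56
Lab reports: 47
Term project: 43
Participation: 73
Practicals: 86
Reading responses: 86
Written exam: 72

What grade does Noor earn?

D

Practicals score 86 ≥ 50: minimum met.
Weighted total:
  Portfolio 56 × 0.22 = 12.32
  Lab reports 47 × 0.05 = 2.35
  Term project 43 × 0.17 = 7.31
  Participation 73 × 0.05 = 3.65
  Practicals 86 × 0.15 = 12.9
  Reading responses 86 × 0.25 = 21.5
  Written exam 72 × 0.11 = 7.92
Sum = 67.95
67.95 is ≥ 61 and < 68 → D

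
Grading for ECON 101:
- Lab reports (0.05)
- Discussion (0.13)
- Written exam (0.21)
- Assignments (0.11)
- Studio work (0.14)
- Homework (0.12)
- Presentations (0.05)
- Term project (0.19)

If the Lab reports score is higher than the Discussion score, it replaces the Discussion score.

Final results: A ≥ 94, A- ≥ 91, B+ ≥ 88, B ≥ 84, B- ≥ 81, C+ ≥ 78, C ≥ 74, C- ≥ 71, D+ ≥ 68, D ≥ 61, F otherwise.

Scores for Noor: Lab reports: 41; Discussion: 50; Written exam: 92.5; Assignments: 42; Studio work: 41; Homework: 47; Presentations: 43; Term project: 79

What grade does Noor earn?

D

Lab reports (41) ≤ Discussion (50), so Discussion stays at 50.
Weighted total:
  Lab reports 41 × 0.05 = 2.05
  Discussion 50 × 0.13 = 6.5
  Written exam 92.5 × 0.21 = 19.425
  Assignments 42 × 0.11 = 4.62
  Studio work 41 × 0.14 = 5.74
  Homework 47 × 0.12 = 5.64
  Presentations 43 × 0.05 = 2.15
  Term project 79 × 0.19 = 15.01
Sum = 61.135
61.135 is ≥ 61 and < 68 → D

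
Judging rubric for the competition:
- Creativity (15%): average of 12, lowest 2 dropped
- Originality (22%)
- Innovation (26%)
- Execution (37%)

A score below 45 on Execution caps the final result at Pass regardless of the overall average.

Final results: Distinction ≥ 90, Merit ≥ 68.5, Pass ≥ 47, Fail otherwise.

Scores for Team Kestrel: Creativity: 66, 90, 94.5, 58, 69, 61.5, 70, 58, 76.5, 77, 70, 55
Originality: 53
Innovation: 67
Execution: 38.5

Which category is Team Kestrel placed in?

Creativity: drop 55, 58 → average of remaining 10 = 732.5/10 = 73.25
Execution score 38.5 < 45: minimum not met.
Weighted total:
  Creativity 73.25 × 0.15 = 10.9875
  Originality 53 × 0.22 = 11.66
  Innovation 67 × 0.26 = 17.42
  Execution 38.5 × 0.37 = 14.245
Sum = 54.3125
54.3125 would be Pass; cap at Pass applies → Pass.

Pass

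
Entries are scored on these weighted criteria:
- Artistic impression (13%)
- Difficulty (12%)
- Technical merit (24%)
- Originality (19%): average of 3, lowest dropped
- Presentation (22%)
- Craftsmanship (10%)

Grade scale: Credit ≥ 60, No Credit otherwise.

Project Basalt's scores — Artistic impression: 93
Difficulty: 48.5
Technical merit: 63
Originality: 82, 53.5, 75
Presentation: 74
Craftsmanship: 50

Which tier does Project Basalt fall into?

Credit

Originality: drop 53.5 → average of remaining 2 = 157/2 = 78.5
Weighted total:
  Artistic impression 93 × 0.13 = 12.09
  Difficulty 48.5 × 0.12 = 5.82
  Technical merit 63 × 0.24 = 15.12
  Originality 78.5 × 0.19 = 14.915
  Presentation 74 × 0.22 = 16.28
  Craftsmanship 50 × 0.1 = 5
Sum = 69.225
69.225 ≥ 60 → Credit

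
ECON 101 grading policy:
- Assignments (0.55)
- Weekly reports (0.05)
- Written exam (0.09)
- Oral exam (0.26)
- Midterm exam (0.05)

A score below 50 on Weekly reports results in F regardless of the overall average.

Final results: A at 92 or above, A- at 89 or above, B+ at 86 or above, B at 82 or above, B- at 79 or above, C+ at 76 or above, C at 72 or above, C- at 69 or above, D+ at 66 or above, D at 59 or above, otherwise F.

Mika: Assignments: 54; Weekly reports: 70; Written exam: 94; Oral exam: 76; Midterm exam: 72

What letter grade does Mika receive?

D

Weekly reports score 70 ≥ 50: minimum met.
Weighted total:
  Assignments 54 × 0.55 = 29.7
  Weekly reports 70 × 0.05 = 3.5
  Written exam 94 × 0.09 = 8.46
  Oral exam 76 × 0.26 = 19.76
  Midterm exam 72 × 0.05 = 3.6
Sum = 65.02
65.02 is ≥ 59 and < 66 → D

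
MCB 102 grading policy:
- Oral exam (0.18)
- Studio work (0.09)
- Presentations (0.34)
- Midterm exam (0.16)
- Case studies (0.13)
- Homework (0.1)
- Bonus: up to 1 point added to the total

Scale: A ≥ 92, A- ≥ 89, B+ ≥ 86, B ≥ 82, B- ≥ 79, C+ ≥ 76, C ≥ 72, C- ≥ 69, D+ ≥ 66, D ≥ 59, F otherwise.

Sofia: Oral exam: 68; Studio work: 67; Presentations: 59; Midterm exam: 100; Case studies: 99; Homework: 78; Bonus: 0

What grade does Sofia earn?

C

Weighted total:
  Oral exam 68 × 0.18 = 12.24
  Studio work 67 × 0.09 = 6.03
  Presentations 59 × 0.34 = 20.06
  Midterm exam 100 × 0.16 = 16
  Case studies 99 × 0.13 = 12.87
  Homework 78 × 0.1 = 7.8
Sum = 75
Bonus: 75 + 0 = 75
75 is ≥ 72 and < 76 → C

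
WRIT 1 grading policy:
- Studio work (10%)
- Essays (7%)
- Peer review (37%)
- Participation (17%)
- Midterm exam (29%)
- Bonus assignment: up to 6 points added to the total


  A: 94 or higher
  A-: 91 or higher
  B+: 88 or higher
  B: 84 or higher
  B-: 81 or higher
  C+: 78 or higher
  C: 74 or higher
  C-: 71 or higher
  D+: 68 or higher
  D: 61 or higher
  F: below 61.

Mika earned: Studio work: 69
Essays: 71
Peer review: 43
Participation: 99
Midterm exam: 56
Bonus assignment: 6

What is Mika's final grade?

Weighted total:
  Studio work 69 × 0.1 = 6.9
  Essays 71 × 0.07 = 4.97
  Peer review 43 × 0.37 = 15.91
  Participation 99 × 0.17 = 16.83
  Midterm exam 56 × 0.29 = 16.24
Sum = 60.85
Bonus assignment: 60.85 + 6 = 66.85
66.85 is ≥ 61 and < 68 → D

D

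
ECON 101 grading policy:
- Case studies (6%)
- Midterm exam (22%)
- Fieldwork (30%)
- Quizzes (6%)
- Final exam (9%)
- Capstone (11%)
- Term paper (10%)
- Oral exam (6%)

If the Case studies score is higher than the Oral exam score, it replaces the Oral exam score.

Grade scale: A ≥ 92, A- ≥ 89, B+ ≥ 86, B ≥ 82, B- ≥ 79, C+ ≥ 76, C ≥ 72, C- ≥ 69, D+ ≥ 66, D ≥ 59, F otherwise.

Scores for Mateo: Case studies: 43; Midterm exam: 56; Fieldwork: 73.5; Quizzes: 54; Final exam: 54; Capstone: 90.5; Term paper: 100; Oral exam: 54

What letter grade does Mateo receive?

D+

Case studies (43) ≤ Oral exam (54), so Oral exam stays at 54.
Weighted total:
  Case studies 43 × 0.06 = 2.58
  Midterm exam 56 × 0.22 = 12.32
  Fieldwork 73.5 × 0.3 = 22.05
  Quizzes 54 × 0.06 = 3.24
  Final exam 54 × 0.09 = 4.86
  Capstone 90.5 × 0.11 = 9.955
  Term paper 100 × 0.1 = 10
  Oral exam 54 × 0.06 = 3.24
Sum = 68.245
68.245 is ≥ 66 and < 69 → D+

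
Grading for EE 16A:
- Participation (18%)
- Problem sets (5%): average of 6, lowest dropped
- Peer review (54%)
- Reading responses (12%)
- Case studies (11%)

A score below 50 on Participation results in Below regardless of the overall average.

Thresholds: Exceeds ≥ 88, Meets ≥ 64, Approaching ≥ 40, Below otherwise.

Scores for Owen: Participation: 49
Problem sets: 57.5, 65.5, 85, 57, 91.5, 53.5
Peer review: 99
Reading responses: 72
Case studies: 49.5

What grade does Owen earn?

Problem sets: drop 53.5 → average of remaining 5 = 356.5/5 = 71.3
Participation score 49 < 50: minimum not met.
Weighted total:
  Participation 49 × 0.18 = 8.82
  Problem sets 71.3 × 0.05 = 3.565
  Peer review 99 × 0.54 = 53.46
  Reading responses 72 × 0.12 = 8.64
  Case studies 49.5 × 0.11 = 5.445
Sum = 79.93
Because the Participation minimum was not met, the result is Below.

Below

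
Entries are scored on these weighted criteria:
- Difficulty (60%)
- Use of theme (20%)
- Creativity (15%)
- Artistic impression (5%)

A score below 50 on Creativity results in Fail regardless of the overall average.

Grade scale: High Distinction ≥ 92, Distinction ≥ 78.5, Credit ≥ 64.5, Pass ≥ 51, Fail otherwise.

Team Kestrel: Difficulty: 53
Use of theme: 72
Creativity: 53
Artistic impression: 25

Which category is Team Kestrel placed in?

Creativity score 53 ≥ 50: minimum met.
Weighted total:
  Difficulty 53 × 0.6 = 31.8
  Use of theme 72 × 0.2 = 14.4
  Creativity 53 × 0.15 = 7.95
  Artistic impression 25 × 0.05 = 1.25
Sum = 55.4
55.4 is ≥ 51 and < 64.5 → Pass

Pass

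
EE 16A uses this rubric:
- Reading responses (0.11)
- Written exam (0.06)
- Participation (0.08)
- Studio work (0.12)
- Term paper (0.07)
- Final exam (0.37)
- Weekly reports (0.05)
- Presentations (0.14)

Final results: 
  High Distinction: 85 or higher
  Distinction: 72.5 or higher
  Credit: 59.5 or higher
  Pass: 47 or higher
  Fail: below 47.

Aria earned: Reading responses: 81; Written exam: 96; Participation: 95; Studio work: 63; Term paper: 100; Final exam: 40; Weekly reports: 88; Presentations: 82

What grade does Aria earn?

Credit

Weighted total:
  Reading responses 81 × 0.11 = 8.91
  Written exam 96 × 0.06 = 5.76
  Participation 95 × 0.08 = 7.6
  Studio work 63 × 0.12 = 7.56
  Term paper 100 × 0.07 = 7
  Final exam 40 × 0.37 = 14.8
  Weekly reports 88 × 0.05 = 4.4
  Presentations 82 × 0.14 = 11.48
Sum = 67.51
67.51 is ≥ 59.5 and < 72.5 → Credit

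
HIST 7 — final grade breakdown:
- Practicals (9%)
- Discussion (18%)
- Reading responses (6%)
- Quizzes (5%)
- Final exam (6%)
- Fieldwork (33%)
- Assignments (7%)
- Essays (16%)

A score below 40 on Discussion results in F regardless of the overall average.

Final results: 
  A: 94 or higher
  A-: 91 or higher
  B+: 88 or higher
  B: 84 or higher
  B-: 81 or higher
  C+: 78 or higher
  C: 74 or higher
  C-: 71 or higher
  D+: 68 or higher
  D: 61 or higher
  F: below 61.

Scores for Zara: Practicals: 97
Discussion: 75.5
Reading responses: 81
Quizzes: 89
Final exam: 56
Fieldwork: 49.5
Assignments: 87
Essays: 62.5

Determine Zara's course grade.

D

Discussion score 75.5 ≥ 40: minimum met.
Weighted total:
  Practicals 97 × 0.09 = 8.73
  Discussion 75.5 × 0.18 = 13.59
  Reading responses 81 × 0.06 = 4.86
  Quizzes 89 × 0.05 = 4.45
  Final exam 56 × 0.06 = 3.36
  Fieldwork 49.5 × 0.33 = 16.335
  Assignments 87 × 0.07 = 6.09
  Essays 62.5 × 0.16 = 10
Sum = 67.415
67.415 is ≥ 61 and < 68 → D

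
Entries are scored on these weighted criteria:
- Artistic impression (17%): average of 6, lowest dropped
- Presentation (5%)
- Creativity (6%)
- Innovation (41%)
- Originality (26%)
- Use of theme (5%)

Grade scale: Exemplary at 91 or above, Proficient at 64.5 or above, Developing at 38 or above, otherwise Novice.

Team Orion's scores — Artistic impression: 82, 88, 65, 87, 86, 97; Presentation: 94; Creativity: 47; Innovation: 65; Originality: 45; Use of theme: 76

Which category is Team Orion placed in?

Proficient

Artistic impression: drop 65 → average of remaining 5 = 440/5 = 88
Weighted total:
  Artistic impression 88 × 0.17 = 14.96
  Presentation 94 × 0.05 = 4.7
  Creativity 47 × 0.06 = 2.82
  Innovation 65 × 0.41 = 26.65
  Originality 45 × 0.26 = 11.7
  Use of theme 76 × 0.05 = 3.8
Sum = 64.63
64.63 is ≥ 64.5 and < 91 → Proficient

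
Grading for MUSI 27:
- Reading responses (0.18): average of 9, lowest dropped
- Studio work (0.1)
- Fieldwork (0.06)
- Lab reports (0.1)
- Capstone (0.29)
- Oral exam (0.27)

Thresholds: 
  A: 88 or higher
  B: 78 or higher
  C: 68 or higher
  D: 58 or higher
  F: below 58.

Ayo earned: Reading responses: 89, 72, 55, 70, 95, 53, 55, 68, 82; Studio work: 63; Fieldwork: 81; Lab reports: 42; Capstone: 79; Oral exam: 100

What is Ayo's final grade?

Reading responses: drop 53 → average of remaining 8 = 586/8 = 73.25
Weighted total:
  Reading responses 73.25 × 0.18 = 13.185
  Studio work 63 × 0.1 = 6.3
  Fieldwork 81 × 0.06 = 4.86
  Lab reports 42 × 0.1 = 4.2
  Capstone 79 × 0.29 = 22.91
  Oral exam 100 × 0.27 = 27
Sum = 78.455
78.455 is ≥ 78 and < 88 → B

B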